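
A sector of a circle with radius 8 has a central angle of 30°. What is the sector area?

Sector area = π(8²)(1/12) = 16*pi/3

16*pi/3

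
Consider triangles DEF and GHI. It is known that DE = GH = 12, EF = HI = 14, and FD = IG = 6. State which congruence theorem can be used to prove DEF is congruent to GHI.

The given information provides:
DE = GH = 12, EF = HI = 14, and FD = IG = 6
This matches the SSS congruence theorem.
All three pairs of corresponding sides are equal (Side-Side-Side).

SSS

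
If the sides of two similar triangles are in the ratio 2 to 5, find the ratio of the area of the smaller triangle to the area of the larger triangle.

Area scales with the square of linear dimensions. If every length is multiplied by 2/5, then the area is multiplied by (2/5)^2 = 4/25.
The area ratio is 4:25.

4:25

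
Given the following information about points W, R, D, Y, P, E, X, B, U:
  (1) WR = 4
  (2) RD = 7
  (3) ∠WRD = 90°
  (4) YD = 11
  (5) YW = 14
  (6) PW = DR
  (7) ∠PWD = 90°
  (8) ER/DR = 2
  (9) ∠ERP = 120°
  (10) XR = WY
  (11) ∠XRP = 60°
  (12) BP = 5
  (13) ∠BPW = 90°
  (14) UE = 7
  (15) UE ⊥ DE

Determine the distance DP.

From the given relations: PW = DR = 7.
Step 1: By the law of cosines on triangle DRW: DW² = 7² + 4² − 2·7·4·cos(90°) = 65, so DW = √65.
Step 2: By the law of cosines on triangle DWP: DP² = √65² + 7² − 2·√65·7·cos(90°) = 114, so DP = √114.

Therefore, the length of DP = √114.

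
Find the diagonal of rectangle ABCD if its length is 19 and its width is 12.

Using the Pythagorean theorem:
d² = 19² + 12² = 361 + 144 = 505
d = sqrt(505)

sqrt(505)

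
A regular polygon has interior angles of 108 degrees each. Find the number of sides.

Each interior angle of a regular n-gon is (n - 2) * 180 / n.
Setting this equal to 108:
(n - 2) * 180 / n = 108
Each exterior angle = 180 - 108 = 72 degrees.
Since exterior angles sum to 360: n = 360 / 72 = 5.

5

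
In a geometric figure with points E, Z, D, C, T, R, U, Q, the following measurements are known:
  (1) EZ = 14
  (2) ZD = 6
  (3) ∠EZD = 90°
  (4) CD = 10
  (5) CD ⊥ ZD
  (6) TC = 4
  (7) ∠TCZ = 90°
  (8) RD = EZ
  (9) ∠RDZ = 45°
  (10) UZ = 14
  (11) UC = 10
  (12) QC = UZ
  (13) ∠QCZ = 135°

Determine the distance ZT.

Step 1: By the law of cosines on triangle ZDC: ZC² = 6² + 10² − 2·6·10·cos(90°) = 136, so ZC = 2·√34.
Step 2: By the law of cosines on triangle ZCT: ZT² = (2·√34)² + 4² − 2·2·√34·4·cos(90°) = 152, so ZT = 2·√38.

Therefore, the length of ZT = 2·√38.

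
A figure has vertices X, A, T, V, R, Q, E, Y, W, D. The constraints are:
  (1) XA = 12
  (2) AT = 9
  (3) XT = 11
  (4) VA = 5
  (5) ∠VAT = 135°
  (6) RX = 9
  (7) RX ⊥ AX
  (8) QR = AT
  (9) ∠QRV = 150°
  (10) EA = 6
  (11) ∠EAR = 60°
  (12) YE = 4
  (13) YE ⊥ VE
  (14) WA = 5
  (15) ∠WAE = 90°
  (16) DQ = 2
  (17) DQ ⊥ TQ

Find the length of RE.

Step 1: By the law of cosines on triangle RXA: RA² = 9² + 12² − 2·9·12·cos(90°) = 225, so RA = 15.
Step 2: By the law of cosines on triangle RAE: RE² = 15² + 6² − 2·15·6·cos(60°) = 171, so RE = 3·√19.

Therefore, the length of RE = 3·√19.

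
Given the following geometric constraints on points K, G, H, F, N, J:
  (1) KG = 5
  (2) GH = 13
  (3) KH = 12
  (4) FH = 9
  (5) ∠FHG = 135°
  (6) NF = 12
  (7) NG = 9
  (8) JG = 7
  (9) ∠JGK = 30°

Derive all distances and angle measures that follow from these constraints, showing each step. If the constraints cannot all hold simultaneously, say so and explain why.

The constraints are consistent.

Step 1: From KG = 5, GJ = 7, and ∠KGJ = 30°, by the law of cosines:
  KJ² = KG² + GJ² - 2·KG·GJ·cos(30°) = 25 + 49 - 60.62 = 13.38
  KJ ≈ 3.66

Step 2: From GH = 13, HF = 9, and ∠GHF = 135°, by the law of cosines:
  GF² = GH² + HF² - 2·GH·HF·cos(135°) = 169 + 81 + 165.5 = 415.5
  GF ≈ 20.38

Step 3: From KG = 5, KH = 12, GH = 13, by the inverse law of cosines:
  cos(∠GKH) = (KG² + KH² - GH²) / (2·KG·KH)
  ∠GKH = 90°

Step 4: From GH = 13, GK = 5, HK = 12, by the inverse law of cosines:
  cos(∠HGK) = (GH² + GK² - HK²) / (2·GH·GK)
  ∠HGK = 67.38°

Step 5: From HG = 13, HK = 12, GK = 5, by the inverse law of cosines:
  cos(∠GHK) = (HG² + HK² - GK²) / (2·HG·HK)
  ∠GHK = 22.62°

Step 6: From KG = 5, KJ = 3.66, GJ = 7, by the inverse law of cosines:
  cos(∠GKJ) = (KG² + KJ² - GJ²) / (2·KG·KJ)
  ∠GKJ = 106.88°

Step 7: From GF = 20.38, GH = 13, FH = 9, by the inverse law of cosines:
  cos(∠FGH) = (GF² + GH² - FH²) / (2·GF·GH)
  ∠FGH = 18.19°

Step 8: From GF = 20.38, GN = 9, FN = 12, by the inverse law of cosines:
  cos(∠FGN) = (GF² + GN² - FN²) / (2·GF·GN)
  ∠FGN = 16.12°

Step 9: From FG = 20.38, FH = 9, GH = 13, by the inverse law of cosines:
  cos(∠GFH) = (FG² + FH² - GH²) / (2·FG·FH)
  ∠GFH = 26.81°

Step 10: From FG = 20.38, FN = 12, GN = 9, by the inverse law of cosines:
  cos(∠GFN) = (FG² + FN² - GN²) / (2·FG·FN)
  ∠GFN = 12.02°

Step 11: From NF = 12, NG = 9, FG = 20.38, by the inverse law of cosines:
  cos(∠FNG) = (NF² + NG² - FG²) / (2·NF·NG)
  ∠FNG = 151.86°

Step 12: From JG = 7, JK = 3.66, GK = 5, by the inverse law of cosines:
  cos(∠GJK) = (JG² + JK² - GK²) / (2·JG·JK)
  ∠GJK = 43.12°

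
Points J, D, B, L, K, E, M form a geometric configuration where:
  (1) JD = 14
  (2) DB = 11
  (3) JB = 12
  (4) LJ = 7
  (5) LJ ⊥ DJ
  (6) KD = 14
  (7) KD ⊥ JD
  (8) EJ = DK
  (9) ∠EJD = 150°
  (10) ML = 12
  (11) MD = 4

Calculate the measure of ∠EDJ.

From the given relations: EJ = DK = 14.
Step 1: By the law of cosines on triangle DJE: DE² = 14² + 14² − 2·14·14·cos(150°) = 731.48, so DE ≈ 27.05.
Step 2: By the inverse law of cosines on triangle EDJ: cos(∠EDJ) = (27.05² + 14² − 14²) / (2·27.05·14) = 731.48/757.29 = 0.9659, so ∠EDJ = 15°.

Therefore, the measure of angle ∠EDJ = 15°.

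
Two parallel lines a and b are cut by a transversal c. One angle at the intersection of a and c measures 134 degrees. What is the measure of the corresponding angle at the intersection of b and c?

Corresponding angles are equal: 134 degrees.

134 degrees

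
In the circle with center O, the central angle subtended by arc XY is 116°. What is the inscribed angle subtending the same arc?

An inscribed angle intercepts an arc from a point on the circle, while the central angle intercepts the same arc from the center.
The inscribed angle is always half the central angle: 116° / 2 = 58°.

58°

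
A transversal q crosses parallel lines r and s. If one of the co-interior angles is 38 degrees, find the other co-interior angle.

Co-interior angles sum to 180: 180 - 38 = 142 degrees.

142 degrees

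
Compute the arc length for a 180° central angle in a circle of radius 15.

Arc length = 2πr × θ/360
= 2π × 15 × 1/2
= 15*pi

15*pi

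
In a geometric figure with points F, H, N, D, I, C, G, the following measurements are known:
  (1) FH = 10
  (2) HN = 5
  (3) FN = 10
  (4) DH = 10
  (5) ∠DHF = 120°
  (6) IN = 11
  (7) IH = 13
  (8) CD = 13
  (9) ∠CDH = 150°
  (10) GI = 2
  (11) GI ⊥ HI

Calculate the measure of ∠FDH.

Step 1: By the law of cosines on triangle DHF: DF² = 10² + 10² − 2·10·10·cos(120°) = 300, so DF = 10·√3.
Step 2: By the inverse law of cosines on triangle FDH: cos(∠FDH) = ((10·√3)² + 10² − 10²) / (2·10·√3·10) = 300/346.41 = 0.866, so ∠FDH = 30°.

Therefore, the measure of angle ∠FDH = 30°.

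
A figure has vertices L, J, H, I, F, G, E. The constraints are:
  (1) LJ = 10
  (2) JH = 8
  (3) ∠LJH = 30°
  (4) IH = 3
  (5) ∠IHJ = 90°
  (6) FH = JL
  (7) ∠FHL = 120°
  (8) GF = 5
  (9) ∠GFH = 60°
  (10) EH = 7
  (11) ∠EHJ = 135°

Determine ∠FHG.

From the given relations: FH = JL = 10.
Step 1: By the law of cosines on triangle HFG: HG² = 10² + 5² − 2·10·5·cos(60°) = 75, so HG = 5·√3.
Step 2: By the inverse law of cosines on triangle FHG: cos(∠FHG) = (10² + (5·√3)² − 5²) / (2·10·5·√3) = 150/173.21 = 0.866, so ∠FHG = 30°.

Therefore, the measure of angle ∠FHG = 30°.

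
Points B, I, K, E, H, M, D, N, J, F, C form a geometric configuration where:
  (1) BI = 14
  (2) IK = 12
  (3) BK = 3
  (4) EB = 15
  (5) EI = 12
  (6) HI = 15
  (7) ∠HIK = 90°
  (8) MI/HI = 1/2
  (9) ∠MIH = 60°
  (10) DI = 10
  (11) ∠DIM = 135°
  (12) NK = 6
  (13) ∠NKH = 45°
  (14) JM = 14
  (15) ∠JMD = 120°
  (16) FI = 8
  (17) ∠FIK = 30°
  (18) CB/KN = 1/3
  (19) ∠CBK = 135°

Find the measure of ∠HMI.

From the given relations: MI = 1/2·HI = 1/2·15 ≈ 7.5.
Step 1: By the law of cosines on triangle MIH: MH² = 7.5² + 15² − 2·7.5·15·cos(60°) = 168.75, so MH ≈ 12.99.
Step 2: By the inverse law of cosines on triangle HMI: cos(∠HMI) = (12.99² + 7.5² − 15²) / (2·12.99·7.5) = 0/194.86 = 0, so ∠HMI = 90°.

Therefore, the measure of angle ∠HMI = 90°.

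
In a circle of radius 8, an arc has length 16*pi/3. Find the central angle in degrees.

The full circumference is 2πr = 16*pi.
The arc is 16*pi/3 / 16*pi = 1/3 of the full circle.
So the central angle = 1/3 × 360° = 120°.

120°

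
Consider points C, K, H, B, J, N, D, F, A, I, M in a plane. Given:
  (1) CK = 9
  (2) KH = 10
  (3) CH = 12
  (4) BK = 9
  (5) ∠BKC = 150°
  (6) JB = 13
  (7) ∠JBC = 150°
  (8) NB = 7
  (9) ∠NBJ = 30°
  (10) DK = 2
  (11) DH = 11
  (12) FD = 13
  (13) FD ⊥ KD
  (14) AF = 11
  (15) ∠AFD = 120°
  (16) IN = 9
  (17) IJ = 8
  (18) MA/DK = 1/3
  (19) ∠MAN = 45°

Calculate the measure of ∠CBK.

Step 1: By the law of cosines on triangle BKC: BC² = 9² + 9² − 2·9·9·cos(150°) = 302.3, so BC ≈ 17.39.
Step 2: By the inverse law of cosines on triangle CBK: cos(∠CBK) = (17.39² + 9² − 9²) / (2·17.39·9) = 302.3/312.96 = 0.9659, so ∠CBK = 15°.

Therefore, the measure of angle ∠CBK = 15°.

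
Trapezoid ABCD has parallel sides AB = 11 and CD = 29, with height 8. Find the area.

A trapezoid's area equals the midsegment times the height.
The midsegment is (11 + 29) / 2 = 20.
Area = 20 * 8 = 160.

160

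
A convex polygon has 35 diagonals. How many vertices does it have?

Using d = n(n - 3)/2, we solve 35 = n(n - 3)/2.
So n(n - 3) = 70.
Testing n = 10: 10 * 7 = 70 = 70. Correct.
The polygon has 10 sides.

10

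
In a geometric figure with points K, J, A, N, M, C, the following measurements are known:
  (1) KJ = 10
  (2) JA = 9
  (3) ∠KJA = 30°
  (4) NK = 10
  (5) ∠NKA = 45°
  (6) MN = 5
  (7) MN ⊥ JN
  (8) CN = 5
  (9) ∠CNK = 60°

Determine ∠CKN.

Step 1: By the law of cosines on triangle KNC: KC² = 10² + 5² − 2·10·5·cos(60°) = 75, so KC = 5·√3.
Step 2: By the inverse law of cosines on triangle CKN: cos(∠CKN) = ((5·√3)² + 10² − 5²) / (2·5·√3·10) = 150/173.21 = 0.866, so ∠CKN = 30°.

Therefore, the measure of angle ∠CKN = 30°.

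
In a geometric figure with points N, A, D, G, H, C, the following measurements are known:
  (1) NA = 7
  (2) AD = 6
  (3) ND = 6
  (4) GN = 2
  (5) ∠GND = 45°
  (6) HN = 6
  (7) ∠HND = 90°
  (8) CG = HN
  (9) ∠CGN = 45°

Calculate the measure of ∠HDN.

Step 1: By the law of cosines on triangle DNH: DH² = 6² + 6² − 2·6·6·cos(90°) = 72, so DH = 6·√2.
Step 2: By the inverse law of cosines on triangle HDN: cos(∠HDN) = ((6·√2)² + 6² − 6²) / (2·6·√2·6) = 72/101.82 = 0.7071, so ∠HDN = 45°.

Therefore, the measure of angle ∠HDN = 45°.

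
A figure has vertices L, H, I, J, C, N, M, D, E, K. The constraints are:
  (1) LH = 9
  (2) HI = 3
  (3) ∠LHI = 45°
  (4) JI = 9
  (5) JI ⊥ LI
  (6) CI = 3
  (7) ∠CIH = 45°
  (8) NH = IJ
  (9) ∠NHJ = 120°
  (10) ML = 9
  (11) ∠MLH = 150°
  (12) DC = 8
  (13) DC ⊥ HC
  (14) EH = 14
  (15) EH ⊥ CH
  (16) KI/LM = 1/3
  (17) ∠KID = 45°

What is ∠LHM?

Step 1: By the law of cosines on triangle HLM: HM² = 9² + 9² − 2·9·9·cos(150°) = 302.3, so HM ≈ 17.39.
Step 2: By the inverse law of cosines on triangle LHM: cos(∠LHM) = (9² + 17.39² − 9²) / (2·9·17.39) = 302.3/312.96 = 0.9659, so ∠LHM = 15°.

Therefore, the measure of angle ∠LHM = 15°.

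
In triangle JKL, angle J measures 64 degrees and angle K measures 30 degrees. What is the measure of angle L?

angle L = 180 - 64 - 30 = 86 degrees.

86 degrees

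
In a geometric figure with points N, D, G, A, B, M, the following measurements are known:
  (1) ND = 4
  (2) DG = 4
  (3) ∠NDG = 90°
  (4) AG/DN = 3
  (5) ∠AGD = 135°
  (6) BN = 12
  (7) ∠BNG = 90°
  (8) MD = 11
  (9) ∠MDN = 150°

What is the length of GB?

Step 1: By the law of cosines on triangle GDN: GN² = 4² + 4² − 2·4·4·cos(90°) = 32, so GN = 4·√2.
Step 2: By the law of cosines on triangle GNB: GB² = (4·√2)² + 12² − 2·4·√2·12·cos(90°) = 176, so GB = 4·√11.

Therefore, the length of GB = 4·√11.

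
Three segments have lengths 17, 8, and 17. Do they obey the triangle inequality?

Sort the sides: 8, 17, 17.
It suffices to check that the sum of the two smallest exceeds the largest:
8 + 17 = 25 > 17. ✓
Yes, a valid triangle can be formed.

Yes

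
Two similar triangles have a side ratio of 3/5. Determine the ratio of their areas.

Area ratio = (side ratio)^2 = (3/5)^2 = 9:25.

9:25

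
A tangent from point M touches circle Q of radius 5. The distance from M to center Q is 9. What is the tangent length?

tangent = √(d² - r²) = √(9² - 5²) = √(81 - 25) = √56 = 2*sqrt(14)

2*sqrt(14)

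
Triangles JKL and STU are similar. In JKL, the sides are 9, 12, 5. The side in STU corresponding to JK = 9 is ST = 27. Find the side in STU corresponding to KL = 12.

Since the triangles are similar, the ratio of corresponding sides is constant.
Scale factor k = ST / JK = 27 / 9 = 3
TU = k * KL = 3 * 12 = 36

36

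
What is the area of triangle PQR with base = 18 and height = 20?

Area = (1/2) * base * height
Area = (1/2) * 18 * 20
Area = 180

180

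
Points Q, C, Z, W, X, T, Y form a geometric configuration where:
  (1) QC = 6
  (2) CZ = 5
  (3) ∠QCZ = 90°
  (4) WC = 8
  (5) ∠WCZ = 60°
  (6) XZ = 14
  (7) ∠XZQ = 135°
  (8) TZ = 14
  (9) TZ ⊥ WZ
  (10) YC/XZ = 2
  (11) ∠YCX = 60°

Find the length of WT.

Step 1: By the law of cosines on triangle ZCW: ZW² = 5² + 8² − 2·5·8·cos(60°) = 49, so ZW = 7.
Step 2: By the law of cosines on triangle WZT: WT² = 7² + 14² − 2·7·14·cos(90°) = 245, so WT = 7·√5.

Therefore, the length of WT = 7·√5.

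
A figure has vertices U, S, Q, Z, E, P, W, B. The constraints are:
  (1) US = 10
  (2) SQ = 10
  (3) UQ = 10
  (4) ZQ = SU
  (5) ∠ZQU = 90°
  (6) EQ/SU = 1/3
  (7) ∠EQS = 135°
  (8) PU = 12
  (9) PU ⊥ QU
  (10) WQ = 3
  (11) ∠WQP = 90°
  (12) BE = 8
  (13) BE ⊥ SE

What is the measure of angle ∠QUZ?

From the given relations: ZQ = SU = 10.
Step 1: By the law of cosines on triangle UQZ: UZ² = 10² + 10² − 2·10·10·cos(90°) = 200, so UZ = 10·√2.
Step 2: By the inverse law of cosines on triangle QUZ: cos(∠QUZ) = (10² + (10·√2)² − 10²) / (2·10·10·√2) = 200/282.84 = 0.7071, so ∠QUZ = 45°.

Therefore, the measure of angle ∠QUZ = 45°.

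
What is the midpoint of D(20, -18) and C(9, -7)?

The midpoint is the average of the coordinates:
x: (20 + 9)/2 = 29/2
y: (-18 + -7)/2 = -25/2
Midpoint = (29/2, -25/2)

(29/2, -25/2)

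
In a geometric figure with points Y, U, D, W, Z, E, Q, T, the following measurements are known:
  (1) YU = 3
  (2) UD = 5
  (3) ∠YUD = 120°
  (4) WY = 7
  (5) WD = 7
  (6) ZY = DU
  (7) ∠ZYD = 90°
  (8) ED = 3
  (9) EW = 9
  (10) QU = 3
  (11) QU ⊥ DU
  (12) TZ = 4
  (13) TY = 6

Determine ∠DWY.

Step 1: By the law of cosines on triangle DUY: DY² = 5² + 3² − 2·5·3·cos(120°) = 49, so DY = 7.
Step 2: By the inverse law of cosines on triangle DWY: cos(∠DWY) = (7² + 7² − 7²) / (2·7·7) = 49/98 = 0.5, so ∠DWY = 60°.

Therefore, the measure of angle ∠DWY = 60°.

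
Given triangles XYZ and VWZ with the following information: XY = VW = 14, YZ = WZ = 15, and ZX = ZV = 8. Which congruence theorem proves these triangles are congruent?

The given information provides:
XY = VW = 14, YZ = WZ = 15, and ZX = ZV = 8
This matches the SSS congruence theorem.
All three pairs of corresponding sides are equal (Side-Side-Side).

SSS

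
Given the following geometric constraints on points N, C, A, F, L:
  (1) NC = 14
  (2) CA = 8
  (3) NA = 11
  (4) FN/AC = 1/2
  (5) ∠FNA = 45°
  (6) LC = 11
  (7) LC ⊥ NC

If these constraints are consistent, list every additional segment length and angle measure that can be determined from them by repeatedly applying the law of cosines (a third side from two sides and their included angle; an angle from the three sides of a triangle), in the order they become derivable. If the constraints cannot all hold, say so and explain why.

The constraints are consistent. Derivable facts, in order:
After 1 step:
- AF ≈ 8.65
- NL ≈ 17.8
- ∠ACN = 51.64°
- ∠ANC = 34.77°
- ∠CAN = 93.58°
After 2 steps:
- ∠AFN = 115.91°
- ∠CLN = 51.84°
- ∠CNL = 38.16°
- ∠FAN = 19.09°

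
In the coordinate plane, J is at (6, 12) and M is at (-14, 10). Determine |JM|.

d = sqrt((-20)^2 + (-2)^2) = sqrt(404) = 2*sqrt(101)

2*sqrt(101)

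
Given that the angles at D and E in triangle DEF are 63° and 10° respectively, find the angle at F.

angle F = 180 - 63 - 10 = 107 degrees.

107 degrees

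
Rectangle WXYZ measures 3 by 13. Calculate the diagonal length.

Using the Pythagorean theorem:
d² = 3² + 13² = 9 + 169 = 178
d = sqrt(178)

sqrt(178)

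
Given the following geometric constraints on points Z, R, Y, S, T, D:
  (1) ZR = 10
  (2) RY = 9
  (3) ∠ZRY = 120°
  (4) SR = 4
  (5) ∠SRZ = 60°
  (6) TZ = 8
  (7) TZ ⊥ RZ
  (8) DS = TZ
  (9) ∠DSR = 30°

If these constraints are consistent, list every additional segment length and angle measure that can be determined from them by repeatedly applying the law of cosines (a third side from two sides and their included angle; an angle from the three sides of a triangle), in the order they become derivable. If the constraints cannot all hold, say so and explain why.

The constraints are consistent. Derivable facts, in order:
After 1 step:
- RD ≈ 4.96
- RT = 2·√41
- ZS = 2·√19
- ZY ≈ 16.46
After 2 steps:
- ∠DRS = 126.21°
- ∠RDS = 23.79°
- ∠RSZ = 96.59°
- ∠RTZ = 51.34°
- ∠RYZ = 31.74°
- ∠RZS = 23.41°
- ∠RZY = 28.26°
- ∠TRZ = 38.66°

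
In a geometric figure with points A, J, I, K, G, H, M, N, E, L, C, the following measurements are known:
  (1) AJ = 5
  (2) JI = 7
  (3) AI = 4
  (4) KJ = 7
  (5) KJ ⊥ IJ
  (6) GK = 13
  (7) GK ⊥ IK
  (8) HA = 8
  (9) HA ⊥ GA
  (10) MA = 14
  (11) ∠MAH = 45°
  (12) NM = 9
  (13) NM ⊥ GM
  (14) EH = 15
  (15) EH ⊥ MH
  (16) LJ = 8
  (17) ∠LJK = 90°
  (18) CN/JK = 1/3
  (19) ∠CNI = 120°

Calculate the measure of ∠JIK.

Step 1: By the law of cosines on triangle IJK: IK² = 7² + 7² − 2·7·7·cos(90°) = 98, so IK = 7·√2.
Step 2: By the inverse law of cosines on triangle JIK: cos(∠JIK) = (7² + (7·√2)² − 7²) / (2·7·7·√2) = 98/138.59 = 0.7071, so ∠JIK = 45°.

Therefore, the measure of angle ∠JIK = 45°.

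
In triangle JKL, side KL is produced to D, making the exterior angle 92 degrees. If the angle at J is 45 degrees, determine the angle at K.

angle K = 92 - 45 = 47 degrees (exterior angle theorem).

47 degrees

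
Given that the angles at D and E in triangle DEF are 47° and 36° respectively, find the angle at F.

angle F = 180 - 47 - 36 = 97 degrees.

97 degrees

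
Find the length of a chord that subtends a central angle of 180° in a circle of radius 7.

Chord length = 2r sin(θ/2)
= 2 × 7 × sin(180°/2)
= 2 × 7 × sin(90°)
= 14

14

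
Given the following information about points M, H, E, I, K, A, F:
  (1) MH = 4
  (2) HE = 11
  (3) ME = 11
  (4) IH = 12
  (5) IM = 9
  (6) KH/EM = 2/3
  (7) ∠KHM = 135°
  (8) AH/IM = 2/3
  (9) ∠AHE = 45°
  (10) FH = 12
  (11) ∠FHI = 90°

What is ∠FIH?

Step 1: By the law of cosines on triangle IHF: IF² = 12² + 12² − 2·12·12·cos(90°) = 288, so IF = 12·√2.
Step 2: By the inverse law of cosines on triangle FIH: cos(∠FIH) = ((12·√2)² + 12² − 12²) / (2·12·√2·12) = 288/407.29 = 0.7071, so ∠FIH = 45°.

Therefore, the measure of angle ∠FIH = 45°.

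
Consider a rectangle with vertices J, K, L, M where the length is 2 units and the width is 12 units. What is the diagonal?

d = sqrt(2^2 + 12^2) = sqrt(148) = 2*sqrt(37)

2*sqrt(37)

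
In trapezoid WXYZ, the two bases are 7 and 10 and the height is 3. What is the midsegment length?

midsegment = (7 + 10) / 2 = 17 / 2 = 17/2

17/2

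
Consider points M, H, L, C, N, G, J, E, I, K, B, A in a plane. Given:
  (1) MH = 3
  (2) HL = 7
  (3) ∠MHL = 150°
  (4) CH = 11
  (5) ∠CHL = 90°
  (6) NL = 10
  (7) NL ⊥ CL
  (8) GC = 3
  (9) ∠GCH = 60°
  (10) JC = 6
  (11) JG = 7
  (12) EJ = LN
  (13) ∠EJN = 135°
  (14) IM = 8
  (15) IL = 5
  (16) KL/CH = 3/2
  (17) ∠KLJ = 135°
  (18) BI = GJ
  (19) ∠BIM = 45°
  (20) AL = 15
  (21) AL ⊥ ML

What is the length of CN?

Step 1: By the law of cosines on triangle LHC: LC² = 7² + 11² − 2·7·11·cos(90°) = 170, so LC = √170.
Step 2: By the law of cosines on triangle CLN: CN² = √170² + 10² − 2·√170·10·cos(90°) = 270, so CN = 3·√30.

Therefore, the length of CN = 3·√30.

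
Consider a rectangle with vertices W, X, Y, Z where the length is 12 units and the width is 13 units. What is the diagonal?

A rectangle's diagonal splits it into two right triangles, with the diagonal as the hypotenuse.
By the Pythagorean theorem, d^2 = 12^2 + 13^2 = 313.
Therefore d = sqrt(313).

sqrt(313)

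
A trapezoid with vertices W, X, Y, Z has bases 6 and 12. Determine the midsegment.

The midsegment of a trapezoid = (base1 + base2) / 2
midsegment = (6 + 12) / 2
midsegment = 18 / 2
midsegment = 9

9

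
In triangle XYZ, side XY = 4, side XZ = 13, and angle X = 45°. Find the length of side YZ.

Law of cosines: YZ^2 = 4^2 + 13^2 - 2(4)(13)cos(45°) = 185 - 52*sqrt(2), so YZ = sqrt(185 - 52*sqrt(2)).

sqrt(185 - 52*sqrt(2))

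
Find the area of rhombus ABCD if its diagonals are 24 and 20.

Area of a rhombus = (d1 * d2) / 2
Area = (24 * 20) / 2
Area = 480 / 2
Area = 240

240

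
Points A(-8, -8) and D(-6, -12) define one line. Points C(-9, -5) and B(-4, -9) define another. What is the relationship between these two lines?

Slope of line 1: m1 = (-12 - -8)/(-6 - -8) = -4/2 = -2
Slope of line 2: m2 = (-9 - -5)/(-4 - -9) = -4/5 = -4/5
For parallel lines we need equal slopes: -2 != -4/5.
For perpendicular lines we need m1*m2 = -1: (-2)(-4/5) = 8/5 != -1.
Since neither condition holds, the lines are neither parallel nor perpendicular.

Neither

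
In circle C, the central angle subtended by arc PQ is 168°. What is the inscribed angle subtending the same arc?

Inscribed angle = 168° / 2 = 84° (inscribed angle theorem).

84°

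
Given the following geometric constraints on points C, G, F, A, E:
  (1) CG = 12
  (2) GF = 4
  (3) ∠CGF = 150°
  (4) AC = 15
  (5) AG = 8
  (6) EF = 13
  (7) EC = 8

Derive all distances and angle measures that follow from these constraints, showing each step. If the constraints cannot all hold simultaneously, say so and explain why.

The constraints are consistent.

Step 1: From CG = 12, GF = 4, and ∠CGF = 150°, by the law of cosines:
  CF² = CG² + GF² - 2·CG·GF·cos(150°) = 144 + 16 + 83.14 = 243.1
  CF ≈ 15.59

Step 2: From CA = 15, CG = 12, AG = 8, by the inverse law of cosines:
  cos(∠ACG) = (CA² + CG² - AG²) / (2·CA·CG)
  ∠ACG = 32.09°

Step 3: From GA = 8, GC = 12, AC = 15, by the inverse law of cosines:
  cos(∠AGC) = (GA² + GC² - AC²) / (2·GA·GC)
  ∠AGC = 95.08°

Step 4: From AC = 15, AG = 8, CG = 12, by the inverse law of cosines:
  cos(∠CAG) = (AC² + AG² - CG²) / (2·AC·AG)
  ∠CAG = 52.83°

Step 5: From CE = 8, CF = 15.59, EF = 13, by the inverse law of cosines:
  cos(∠ECF) = (CE² + CF² - EF²) / (2·CE·CF)
  ∠ECF = 56.38°

Step 6: From CF = 15.59, CG = 12, FG = 4, by the inverse law of cosines:
  cos(∠FCG) = (CF² + CG² - FG²) / (2·CF·CG)
  ∠FCG = 7.37°

Step 7: From FC = 15.59, FE = 13, CE = 8, by the inverse law of cosines:
  cos(∠CFE) = (FC² + FE² - CE²) / (2·FC·FE)
  ∠CFE = 30.83°

Step 8: From FC = 15.59, FG = 4, CG = 12, by the inverse law of cosines:
  cos(∠CFG) = (FC² + FG² - CG²) / (2·FC·FG)
  ∠CFG = 22.63°

Step 9: From EC = 8, EF = 13, CF = 15.59, by the inverse law of cosines:
  cos(∠CEF) = (EC² + EF² - CF²) / (2·EC·EF)
  ∠CEF = 92.79°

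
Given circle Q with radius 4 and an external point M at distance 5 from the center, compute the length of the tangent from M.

Let T be the point of tangency. Then QT ⊥ MT (radius ⊥ tangent).
In right triangle QTM: QM² = QT² + MT²
5² = 4² + MT²
MT² = 9, MT = 3

3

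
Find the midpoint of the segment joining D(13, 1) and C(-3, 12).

The midpoint is the average of the coordinates:
x: (13 + -3)/2 = 5
y: (1 + 12)/2 = 13/2
Midpoint = (5, 13/2)

(5, 13/2)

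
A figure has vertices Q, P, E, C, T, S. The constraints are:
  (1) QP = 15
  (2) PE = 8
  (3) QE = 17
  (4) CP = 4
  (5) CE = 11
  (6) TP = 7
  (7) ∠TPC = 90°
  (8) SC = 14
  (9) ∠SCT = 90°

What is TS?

Step 1: By the law of cosines on triangle CPT: CT² = 4² + 7² − 2·4·7·cos(90°) = 65, so CT = √65.
Step 2: By the law of cosines on triangle TCS: TS² = √65² + 14² − 2·√65·14·cos(90°) = 261, so TS = 3·√29.

Therefore, the length of TS = 3·√29.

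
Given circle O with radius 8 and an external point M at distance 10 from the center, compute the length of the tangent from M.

Let T be the point of tangency. Then OT ⊥ MT (radius ⊥ tangent).
In right triangle OTM: OM² = OT² + MT²
10² = 8² + MT²
MT² = 36, MT = 6

6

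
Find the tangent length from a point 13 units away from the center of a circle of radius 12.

The tangent, radius, and line from the external point to the center form a right triangle.
The right angle is where the tangent meets the radius.
By the Pythagorean theorem: tangent² + 12² = 13²
tangent² = 169 - 144 = 25
tangent = 5

5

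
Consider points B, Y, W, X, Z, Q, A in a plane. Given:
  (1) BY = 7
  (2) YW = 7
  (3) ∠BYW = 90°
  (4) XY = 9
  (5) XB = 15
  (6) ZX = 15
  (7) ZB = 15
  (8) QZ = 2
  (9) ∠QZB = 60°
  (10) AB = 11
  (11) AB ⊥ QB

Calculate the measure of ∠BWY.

Step 1: By the law of cosines on triangle WYB: WB² = 7² + 7² − 2·7·7·cos(90°) = 98, so WB = 7·√2.
Step 2: By the inverse law of cosines on triangle BWY: cos(∠BWY) = ((7·√2)² + 7² − 7²) / (2·7·√2·7) = 98/138.59 = 0.7071, so ∠BWY = 45°.

Therefore, the measure of angle ∠BWY = 45°.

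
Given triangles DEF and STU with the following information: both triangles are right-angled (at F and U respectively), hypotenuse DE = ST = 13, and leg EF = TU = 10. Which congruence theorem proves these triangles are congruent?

The given information matches HL: The hypotenuse and one leg of two right triangles are equal (Hypotenuse-Leg).

HL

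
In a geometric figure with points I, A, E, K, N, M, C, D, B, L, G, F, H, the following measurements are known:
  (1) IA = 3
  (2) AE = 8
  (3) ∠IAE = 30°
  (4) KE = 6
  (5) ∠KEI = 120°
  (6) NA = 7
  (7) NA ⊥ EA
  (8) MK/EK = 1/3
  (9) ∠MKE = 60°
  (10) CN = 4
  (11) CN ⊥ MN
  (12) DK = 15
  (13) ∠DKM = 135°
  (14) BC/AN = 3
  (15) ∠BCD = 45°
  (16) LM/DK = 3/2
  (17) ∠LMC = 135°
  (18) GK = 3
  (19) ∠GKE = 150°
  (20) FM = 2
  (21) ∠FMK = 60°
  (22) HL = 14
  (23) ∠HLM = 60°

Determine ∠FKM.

From the given relations: MK = 1/3·EK = 1/3·6 = 2.
Step 1: By the law of cosines on triangle KMF: KF² = 2² + 2² − 2·2·2·cos(60°) = 4, so KF = 2.
Step 2: By the inverse law of cosines on triangle FKM: cos(∠FKM) = (2² + 2² − 2²) / (2·2·2) = 4/8 = 0.5, so ∠FKM = 60°.

Therefore, the measure of angle ∠FKM = 60°.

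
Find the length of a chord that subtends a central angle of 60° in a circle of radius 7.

Chord = 2(7) sin(30°) = 7

7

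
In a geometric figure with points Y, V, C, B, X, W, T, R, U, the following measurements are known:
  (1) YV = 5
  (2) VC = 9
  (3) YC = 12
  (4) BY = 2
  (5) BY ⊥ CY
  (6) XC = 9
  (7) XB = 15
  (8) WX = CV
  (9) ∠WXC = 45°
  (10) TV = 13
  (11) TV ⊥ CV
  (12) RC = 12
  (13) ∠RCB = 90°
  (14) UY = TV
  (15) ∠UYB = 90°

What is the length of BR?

Step 1: By the law of cosines on triangle BYC: BC² = 2² + 12² − 2·2·12·cos(90°) = 148, so BC = 2·√37.
Step 2: By the law of cosines on triangle BCR: BR² = (2·√37)² + 12² − 2·2·√37·12·cos(90°) = 292, so BR = 2·√73.

Therefore, the length of BR = 2·√73.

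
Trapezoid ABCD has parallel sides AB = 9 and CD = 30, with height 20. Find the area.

Area of a trapezoid = (base1 + base2) * height / 2
Area = (9 + 30) * 20 / 2
Area = 39 * 20 / 2
Area = 780 / 2
Area = 390

390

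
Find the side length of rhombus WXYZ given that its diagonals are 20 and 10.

The diagonals of a rhombus bisect each other at right angles.
Half-diagonals: 20/2 = 10 and 10/2 = 5
side = sqrt(10^2 + 5^2)
side = sqrt(100 + 25)
side = sqrt(125) = 5*sqrt(5)

5*sqrt(5)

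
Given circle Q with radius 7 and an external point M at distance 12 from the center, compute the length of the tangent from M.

tangent = √(d² - r²) = √(12² - 7²) = √(144 - 49) = √95 = sqrt(95)

sqrt(95)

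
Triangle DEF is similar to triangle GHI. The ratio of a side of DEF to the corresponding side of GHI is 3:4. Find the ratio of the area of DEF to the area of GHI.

The ratio of areas of similar triangles equals the square of the side ratio.
Side ratio = 3:4
Area ratio = (3/4)^2 = 9/16 = 9:16

9:16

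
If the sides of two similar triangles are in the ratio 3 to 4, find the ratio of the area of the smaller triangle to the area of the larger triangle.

The ratio of areas of similar triangles equals the square of the side ratio.
Side ratio = 3:4
Area ratio = (3/4)^2 = 9/16 = 9:16

9:16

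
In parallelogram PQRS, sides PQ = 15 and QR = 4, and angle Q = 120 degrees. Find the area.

Area = 15 * 4 * sin(120°) = 60 * sqrt(3)/2 = 30*sqrt(3)

30*sqrt(3)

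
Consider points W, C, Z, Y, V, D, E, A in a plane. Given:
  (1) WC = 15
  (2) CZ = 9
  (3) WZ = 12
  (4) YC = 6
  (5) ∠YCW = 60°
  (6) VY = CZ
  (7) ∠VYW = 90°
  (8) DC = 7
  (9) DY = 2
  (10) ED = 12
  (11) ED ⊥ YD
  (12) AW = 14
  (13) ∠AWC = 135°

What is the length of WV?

From the given relations: VY = CZ = 9.
Step 1: By the law of cosines on triangle WCY: WY² = 15² + 6² − 2·15·6·cos(60°) = 171, so WY = 3·√19.
Step 2: By the law of cosines on triangle WYV: WV² = (3·√19)² + 9² − 2·3·√19·9·cos(90°) = 252, so WV = 6·√7.

Therefore, the length of WV = 6·√7.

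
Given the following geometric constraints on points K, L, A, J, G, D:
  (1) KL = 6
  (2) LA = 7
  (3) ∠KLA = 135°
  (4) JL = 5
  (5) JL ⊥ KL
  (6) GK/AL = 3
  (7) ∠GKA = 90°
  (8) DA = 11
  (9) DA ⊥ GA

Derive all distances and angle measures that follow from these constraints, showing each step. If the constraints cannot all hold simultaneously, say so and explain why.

The constraints are consistent.

From the given relations:
  GK = 3·AL = 3·7 = 21

Step 1: From KL = 6, LA = 7, and ∠KLA = 135°, by the law of cosines:
  KA² = KL² + LA² - 2·KL·LA·cos(135°) = 36 + 49 + 59.4 = 144.4
  KA ≈ 12.02

Step 2: From KL = 6, LJ = 5, and ∠KLJ = 90°, by the law of cosines:
  KJ² = KL² + LJ² - 2·KL·LJ·cos(90°) = 36 + 25 - 0 = 61
  KJ = √61

Step 3: From AK = 12.02, KG = 21, and ∠AKG = 90°, by the law of cosines:
  AG² = AK² + KG² - 2·AK·KG·cos(90°) = 144.4 + 441 - 0 = 585.4
  AG ≈ 24.19

Step 4: From KA = 12.02, KL = 6, AL = 7, by the inverse law of cosines:
  cos(∠AKL) = (KA² + KL² - AL²) / (2·KA·KL)
  ∠AKL = 24.32°

Step 5: From KJ = √61, KL = 6, JL = 5, by the inverse law of cosines:
  cos(∠JKL) = (KJ² + KL² - JL²) / (2·KJ·KL)
  ∠JKL = 39.81°

Step 6: From AK = 12.02, AL = 7, KL = 6, by the inverse law of cosines:
  cos(∠KAL) = (AK² + AL² - KL²) / (2·AK·AL)
  ∠KAL = 20.68°

Step 7: From JK = √61, JL = 5, KL = 6, by the inverse law of cosines:
  cos(∠KJL) = (JK² + JL² - KL²) / (2·JK·JL)
  ∠KJL = 50.19°

Step 8: From GA = 24.19, AD = 11, and ∠GAD = 90°, by the law of cosines:
  GD² = GA² + AD² - 2·GA·AD·cos(90°) = 585.4 + 121 - 0 = 706.4
  GD ≈ 26.58

Step 9: From AG = 24.19, AK = 12.02, GK = 21, by the inverse law of cosines:
  cos(∠GAK) = (AG² + AK² - GK²) / (2·AG·AK)
  ∠GAK = 60.22°

Step 10: From GA = 24.19, GK = 21, AK = 12.02, by the inverse law of cosines:
  cos(∠AGK) = (GA² + GK² - AK²) / (2·GA·GK)
  ∠AGK = 29.78°

Step 11: From GA = 24.19, GD = 26.58, AD = 11, by the inverse law of cosines:
  cos(∠AGD) = (GA² + GD² - AD²) / (2·GA·GD)
  ∠AGD = 24.45°

Step 12: From DA = 11, DG = 26.58, AG = 24.19, by the inverse law of cosines:
  cos(∠ADG) = (DA² + DG² - AG²) / (2·DA·DG)
  ∠ADG = 65.55°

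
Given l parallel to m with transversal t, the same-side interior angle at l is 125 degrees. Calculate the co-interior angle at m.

Co-interior angles sum to 180: 180 - 125 = 55 degrees.

55 degrees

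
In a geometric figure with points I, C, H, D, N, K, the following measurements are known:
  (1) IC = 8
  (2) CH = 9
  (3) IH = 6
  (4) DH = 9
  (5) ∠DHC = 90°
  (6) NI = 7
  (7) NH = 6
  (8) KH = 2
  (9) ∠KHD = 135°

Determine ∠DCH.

Step 1: By the law of cosines on triangle CHD: CD² = 9² + 9² − 2·9·9·cos(90°) = 162, so CD = 9·√2.
Step 2: By the inverse law of cosines on triangle DCH: cos(∠DCH) = ((9·√2)² + 9² − 9²) / (2·9·√2·9) = 162/229.1 = 0.7071, so ∠DCH = 45°.

Therefore, the measure of angle ∠DCH = 45°.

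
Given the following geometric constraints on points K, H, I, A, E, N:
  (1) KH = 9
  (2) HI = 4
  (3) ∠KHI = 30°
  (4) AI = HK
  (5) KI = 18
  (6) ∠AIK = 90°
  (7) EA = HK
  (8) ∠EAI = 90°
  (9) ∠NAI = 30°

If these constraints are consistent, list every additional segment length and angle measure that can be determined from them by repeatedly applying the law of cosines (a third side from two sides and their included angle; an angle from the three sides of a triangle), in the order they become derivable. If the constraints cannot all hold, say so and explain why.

These constraints are not satisfiable: by the triangle inequality in triangle HKI, (1) KH = 9 and (2) HI = 4 force KI ≤ 9 + 4 = 13, but (5) says KI = 18. No planar figure meets all of them, so nothing further can be derived.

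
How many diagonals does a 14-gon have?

Total line segments between 14 vertices = C(14,2) = 91.
Subtract the 14 sides: 91 - 14 = 77 diagonals.

77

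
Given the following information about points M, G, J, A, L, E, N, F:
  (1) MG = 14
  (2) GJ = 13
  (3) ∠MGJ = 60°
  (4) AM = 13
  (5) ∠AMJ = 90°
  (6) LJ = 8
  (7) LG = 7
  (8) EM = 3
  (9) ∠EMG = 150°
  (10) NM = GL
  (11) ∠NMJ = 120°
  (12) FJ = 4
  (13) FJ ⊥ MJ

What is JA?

Step 1: By the law of cosines on triangle JGM: JM² = 13² + 14² − 2·13·14·cos(60°) = 183, so JM = √183.
Step 2: By the law of cosines on triangle JMA: JA² = √183² + 13² − 2·√183·13·cos(90°) = 352, so JA = 4·√22.

Therefore, the length of JA = 4·√22.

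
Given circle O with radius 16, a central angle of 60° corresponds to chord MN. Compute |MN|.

Drop a perpendicular from the center to the chord, bisecting both the chord and the central angle.
Each half-chord = r sin(θ/2) = 16 sin(30°).
The full chord = 2 × 16 × sin(30°) = 16.

16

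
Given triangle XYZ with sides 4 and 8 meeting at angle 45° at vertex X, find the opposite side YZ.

Law of cosines: YZ^2 = 4^2 + 8^2 - 2(4)(8)cos(45°) = 80 - 32*sqrt(2), so YZ = 4*sqrt(5 - 2*sqrt(2)).

4*sqrt(5 - 2*sqrt(2))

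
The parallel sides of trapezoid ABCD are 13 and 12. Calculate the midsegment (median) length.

midsegment = (13 + 12) / 2 = 25 / 2 = 25/2

25/2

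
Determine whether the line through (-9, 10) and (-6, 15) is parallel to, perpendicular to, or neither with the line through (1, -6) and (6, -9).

Slope of line 1: m1 = (15 - 10)/(-6 - -9) = 5/3 = 5/3
Slope of line 2: m2 = (-9 - -6)/(6 - 1) = -3/5 = -3/5
Two lines are perpendicular when the product of their slopes is -1 (negative reciprocals).
m1 * m2 = (5/3) * (-3/5) = -1, confirming perpendicularity.

Perpendicular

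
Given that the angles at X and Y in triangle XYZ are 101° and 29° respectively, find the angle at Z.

angle Z = 180 - 101 - 29 = 50 degrees.

50 degrees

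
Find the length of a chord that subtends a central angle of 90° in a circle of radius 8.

Chord = 2(8) sin(45°) = 8*sqrt(2)

8*sqrt(2)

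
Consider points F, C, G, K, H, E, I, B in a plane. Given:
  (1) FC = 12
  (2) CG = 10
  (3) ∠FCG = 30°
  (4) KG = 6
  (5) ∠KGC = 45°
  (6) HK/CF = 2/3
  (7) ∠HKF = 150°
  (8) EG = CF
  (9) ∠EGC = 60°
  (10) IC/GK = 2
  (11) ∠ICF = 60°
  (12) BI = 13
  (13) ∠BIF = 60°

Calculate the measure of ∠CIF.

From the given relations: IC = 2·GK = 2·6 = 12.
Step 1: By the law of cosines on triangle ICF: IF² = 12² + 12² − 2·12·12·cos(60°) = 144, so IF = 12.
Step 2: By the inverse law of cosines on triangle CIF: cos(∠CIF) = (12² + 12² − 12²) / (2·12·12) = 144/288 = 0.5, so ∠CIF = 60°.

Therefore, the measure of angle ∠CIF = 60°.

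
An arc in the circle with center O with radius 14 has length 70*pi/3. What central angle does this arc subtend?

θ = 360 × 70*pi/3 / (2π × 14) = 300° (rearranging arc length formula).

300°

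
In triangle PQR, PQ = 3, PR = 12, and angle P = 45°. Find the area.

Area = (1/2) * PQ * PR * sin(P)
Area = (1/2) * 3 * 12 * sin(45°)
Area = (1/2) * 3 * 12 * sqrt(2)/2
Area = 9*sqrt(2)

9*sqrt(2)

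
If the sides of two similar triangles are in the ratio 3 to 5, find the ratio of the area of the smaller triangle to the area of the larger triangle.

Area scales with the square of linear dimensions. If every length is multiplied by 3/5, then the area is multiplied by (3/5)^2 = 9/25.
The area ratio is 9:25.

9:25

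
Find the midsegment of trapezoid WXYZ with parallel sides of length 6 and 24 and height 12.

midsegment = (6 + 24) / 2 = 30 / 2 = 15

15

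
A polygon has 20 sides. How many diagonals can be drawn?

The number of diagonals in an n-gon is n(n - 3)/2.
For n = 20: 20(20 - 3)/2 = 20 × 17 / 2 = 170.

170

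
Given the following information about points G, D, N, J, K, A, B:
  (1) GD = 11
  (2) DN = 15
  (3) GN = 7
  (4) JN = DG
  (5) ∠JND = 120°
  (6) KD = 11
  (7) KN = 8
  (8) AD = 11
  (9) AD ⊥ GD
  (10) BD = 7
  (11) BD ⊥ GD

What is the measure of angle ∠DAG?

Step 1: By the law of cosines on triangle ADG: AG² = 11² + 11² − 2·11·11·cos(90°) = 242, so AG = 11·√2.
Step 2: By the inverse law of cosines on triangle DAG: cos(∠DAG) = (11² + (11·√2)² − 11²) / (2·11·11·√2) = 242/342.24 = 0.7071, so ∠DAG = 45°.

Therefore, the measure of angle ∠DAG = 45°.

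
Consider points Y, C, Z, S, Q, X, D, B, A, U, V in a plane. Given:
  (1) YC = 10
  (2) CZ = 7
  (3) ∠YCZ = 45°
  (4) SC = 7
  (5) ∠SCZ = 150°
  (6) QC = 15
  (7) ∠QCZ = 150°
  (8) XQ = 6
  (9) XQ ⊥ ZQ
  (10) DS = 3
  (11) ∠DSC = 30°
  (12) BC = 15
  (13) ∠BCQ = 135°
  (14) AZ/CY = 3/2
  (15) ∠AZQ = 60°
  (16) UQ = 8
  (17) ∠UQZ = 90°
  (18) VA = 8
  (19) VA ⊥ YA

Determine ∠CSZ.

Step 1: By the law of cosines on triangle SCZ: SZ² = 7² + 7² − 2·7·7·cos(150°) = 182.87, so SZ ≈ 13.52.
Step 2: By the inverse law of cosines on triangle CSZ: cos(∠CSZ) = (7² + 13.52² − 7²) / (2·7·13.52) = 182.87/189.32 = 0.9659, so ∠CSZ = 15°.

Therefore, the measure of angle ∠CSZ = 15°.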